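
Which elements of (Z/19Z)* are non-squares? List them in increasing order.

2, 3, 8, 10, 12, 13, 14, 15, 18

Square k = 1,…,9 (k and 19−k give the same square):
1²=1, 2²=4, 3²=9, 4²=16, 5²≡6, 6²≡17, 7²≡11, 8²≡7, 9²≡5 (mod 19).
The residues are {1, 4, 5, 6, 7, 9, 11, 16, 17}; the non-residues are the remaining 9 nonzero classes.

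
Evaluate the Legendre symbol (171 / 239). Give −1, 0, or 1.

Euler's criterion: (171/239) ≡ 171^119 (mod 239).
171^2 ≡ 83 (mod 239)
171^4 ≡ 197 (mod 239)
171^8 ≡ 91 (mod 239)
171^16 ≡ 155 (mod 239)
171^32 ≡ 125 (mod 239)
171^64 ≡ 90 (mod 239)
171^119 = 171^(64+32+16+4+2+1) ≡ 238 (mod 239).
Result is 238 ≡ −1, so (171/239) = −1.

-1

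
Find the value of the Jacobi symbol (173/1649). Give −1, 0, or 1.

1

Reciprocity: 173 ≡ 1 and 1649 ≡ 1 (mod 4), so (173/1649) = +(1649/173).
Reduce top mod 173: now compute (92/173).
Pull out 2^2: since 173 ≡ 5 (mod 8), (2/173) = -1, so (2/173)^2 = +1.
Reciprocity: 23 ≡ 3 and 173 ≡ 1 (mod 4), so (23/173) = +(173/23).
Reduce top mod 23: now compute (12/23).
Pull out 2^2: since 23 ≡ 7 (mod 8), (2/23) = +1, so (2/23)^2 = +1.
Reciprocity: 3 ≡ 3 and 23 ≡ 3 (mod 4), so (3/23) = −(23/3).
Reduce top mod 3: now compute (2/3).
Pull out 2: since 3 ≡ 3 (mod 8), (2/3) = -1.
Reached (1/3) = 1. Collecting the sign flips along the way, the symbol is +1.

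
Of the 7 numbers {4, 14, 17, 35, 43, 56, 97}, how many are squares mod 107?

(4/107) = +1 → QR.
(14/107) = +1 → QR.
(17/107) = -1 → non-residue.
(35/107) = +1 → QR.
(43/107) = -1 → non-residue.
(56/107) = +1 → QR.
(97/107) = -1 → non-residue.
Total quadratic residues among the 7: 4.

4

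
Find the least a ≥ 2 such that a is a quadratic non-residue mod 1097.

(2/1097) = +1, so 2 is a residue.
(3/1097) = −1, so 3 is the smallest positive non-residue mod 1097.

3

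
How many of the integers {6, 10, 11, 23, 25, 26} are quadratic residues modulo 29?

3

(6/29) = +1 → QR.
(10/29) = -1 → non-residue.
(11/29) = -1 → non-residue.
(23/29) = +1 → QR.
(25/29) = +1 → QR.
(26/29) = -1 → non-residue.
Total quadratic residues among the 6: 3.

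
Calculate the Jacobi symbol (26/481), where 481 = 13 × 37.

Pull out 2: since 481 ≡ 1 (mod 8), (2/481) = +1.
Reciprocity: 13 ≡ 1 and 481 ≡ 1 (mod 4), so (13/481) = +(481/13).
Reduce top mod 13: now compute (0/13).
Top reduces to 0: gcd > 1, so the symbol is 0.

0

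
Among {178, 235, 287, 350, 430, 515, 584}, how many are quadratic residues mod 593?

5

(178/593) = -1 → non-residue.
(235/593) = +1 → QR.
(287/593) = +1 → QR.
(350/593) = -1 → non-residue.
(430/593) = +1 → QR.
(515/593) = +1 → QR.
(584/593) = +1 → QR.
Total quadratic residues among the 7: 5.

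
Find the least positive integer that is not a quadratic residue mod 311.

11

(2/311) = +1, so 2 is a residue.
(3/311) = +1, so 3 is a residue.
(4/311) = +1, so 4 is a residue.
(5/311) = +1, so 5 is a residue.
(6/311) = +1, so 6 is a residue.
(7/311) = +1, so 7 is a residue.
(8/311) = +1, so 8 is a residue.
(9/311) = +1, so 9 is a residue.
(10/311) = +1, so 10 is a residue.
(11/311) = −1, so 11 is the smallest positive non-residue mod 311.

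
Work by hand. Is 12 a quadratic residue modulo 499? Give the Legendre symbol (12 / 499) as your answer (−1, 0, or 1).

-1

Pull out 2^2: since 499 ≡ 3 (mod 8), (2/499) = -1, so (2/499)^2 = +1.
Reciprocity: 3 ≡ 3 and 499 ≡ 3 (mod 4), so (3/499) = −(499/3).
Reduce top mod 3: now compute (1/3).
Reached (1/3) = 1. Collecting the sign flips along the way, the symbol is -1.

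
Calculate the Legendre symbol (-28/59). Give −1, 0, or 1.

First reduce: -28 ≡ 31 (mod 59).
Reciprocity: 31 ≡ 3 and 59 ≡ 3 (mod 4), so (31/59) = −(59/31).
Reduce top mod 31: now compute (28/31).
Pull out 2^2: since 31 ≡ 7 (mod 8), (2/31) = +1, so (2/31)^2 = +1.
Reciprocity: 7 ≡ 3 and 31 ≡ 3 (mod 4), so (7/31) = −(31/7).
Reduce top mod 7: now compute (3/7).
Reciprocity: 3 ≡ 3 and 7 ≡ 3 (mod 4), so (3/7) = −(7/3).
Reduce top mod 3: now compute (1/3).
Reached (1/3) = 1. Collecting the sign flips along the way, the symbol is -1.

-1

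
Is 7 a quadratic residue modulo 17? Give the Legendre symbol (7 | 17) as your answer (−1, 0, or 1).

Reciprocity: 7 ≡ 3 and 17 ≡ 1 (mod 4), so (7/17) = +(17/7).
Reduce top mod 7: now compute (3/7).
Reciprocity: 3 ≡ 3 and 7 ≡ 3 (mod 4), so (3/7) = −(7/3).
Reduce top mod 3: now compute (1/3).
Reached (1/3) = 1. Collecting the sign flips along the way, the symbol is -1.

-1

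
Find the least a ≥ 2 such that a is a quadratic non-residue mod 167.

(2/167) = +1, so 2 is a residue.
(3/167) = +1, so 3 is a residue.
(4/167) = +1, so 4 is a residue.
(5/167) = −1, so 5 is the smallest positive non-residue mod 167.

5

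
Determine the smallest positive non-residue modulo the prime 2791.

3

(2/2791) = +1, so 2 is a residue.
(3/2791) = −1, so 3 is the smallest positive non-residue mod 2791.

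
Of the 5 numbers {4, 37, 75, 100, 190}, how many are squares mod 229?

4

(4/229) = +1 → QR.
(37/229) = +1 → QR.
(75/229) = +1 → QR.
(100/229) = +1 → QR.
(190/229) = -1 → non-residue.
Total quadratic residues among the 5: 4.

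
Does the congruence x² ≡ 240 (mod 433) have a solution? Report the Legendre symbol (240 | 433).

Pull out 2^4: since 433 ≡ 1 (mod 8), (2/433) = +1, so (2/433)^4 = +1.
Reciprocity: 15 ≡ 3 and 433 ≡ 1 (mod 4), so (15/433) = +(433/15).
Reduce top mod 15: now compute (13/15).
Reciprocity: 13 ≡ 1 and 15 ≡ 3 (mod 4), so (13/15) = +(15/13).
Reduce top mod 13: now compute (2/13).
Pull out 2: since 13 ≡ 5 (mod 8), (2/13) = -1.
Reached (1/13) = 1. Collecting the sign flips along the way, the symbol is -1.

-1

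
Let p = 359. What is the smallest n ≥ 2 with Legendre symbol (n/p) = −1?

(2/359) = +1, so 2 is a residue.
(3/359) = +1, so 3 is a residue.
(4/359) = +1, so 4 is a residue.
(5/359) = +1, so 5 is a residue.
(6/359) = +1, so 6 is a residue.
(7/359) = −1, so 7 is the smallest positive non-residue mod 359.

7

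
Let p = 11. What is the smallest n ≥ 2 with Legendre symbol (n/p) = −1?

2

(2/11) = −1, so 2 is the smallest positive non-residue mod 11.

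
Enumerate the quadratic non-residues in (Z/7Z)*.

Square k = 1,…,3 (k and 7−k give the same square):
1²=1, 2²=4, 3²≡2 (mod 7).
The residues are {1, 2, 4}; the non-residues are the remaining 3 nonzero classes.

3 5 6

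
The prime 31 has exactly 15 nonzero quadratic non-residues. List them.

3, 6, 11, 12, 13, 15, 17, 21, 22, 23, 24, 26, 27, 29, 30

Square k = 1,…,15 (k and 31−k give the same square):
1²=1, 2²=4, 3²=9, 4²=16, 5²=25, 6²≡5, 7²≡18, 8²≡2, 9²≡19, 10²≡7, 11²≡28, 12²≡20, 13²≡14, 14²≡10, 15²≡8 (mod 31).
The residues are {1, 2, 4, 5, 7, 8, 9, 10, 14, 16, 18, 19, 20, 25, 28}; the non-residues are the remaining 15 nonzero classes.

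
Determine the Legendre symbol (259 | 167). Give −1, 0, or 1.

-1

Euler's criterion: (259/167) ≡ 92^83 (mod 167).
92^2 ≡ 114 (mod 167)
92^4 ≡ 137 (mod 167)
92^8 ≡ 65 (mod 167)
92^16 ≡ 50 (mod 167)
92^32 ≡ 162 (mod 167)
92^64 ≡ 25 (mod 167)
92^83 = 92^(64+16+2+1) ≡ 166 (mod 167).
Result is 166 ≡ −1, so (259/167) = −1.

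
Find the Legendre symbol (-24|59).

1

First reduce: -24 ≡ 35 (mod 59).
Reciprocity: 35 ≡ 3 and 59 ≡ 3 (mod 4), so (35/59) = −(59/35).
Reduce top mod 35: now compute (24/35).
Pull out 2^3: since 35 ≡ 3 (mod 8), (2/35) = -1, so (2/35)^3 = -1.
Reciprocity: 3 ≡ 3 and 35 ≡ 3 (mod 4), so (3/35) = −(35/3).
Reduce top mod 3: now compute (2/3).
Pull out 2: since 3 ≡ 3 (mod 8), (2/3) = -1.
Reached (1/3) = 1. Collecting the sign flips along the way, the symbol is +1.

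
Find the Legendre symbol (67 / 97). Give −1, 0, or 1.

Reciprocity: 67 ≡ 3 and 97 ≡ 1 (mod 4), so (67/97) = +(97/67).
Reduce top mod 67: now compute (30/67).
Pull out 2: since 67 ≡ 3 (mod 8), (2/67) = -1.
Reciprocity: 15 ≡ 3 and 67 ≡ 3 (mod 4), so (15/67) = −(67/15).
Reduce top mod 15: now compute (7/15).
Reciprocity: 7 ≡ 3 and 15 ≡ 3 (mod 4), so (7/15) = −(15/7).
Reduce top mod 7: now compute (1/7).
Reached (1/7) = 1. Collecting the sign flips along the way, the symbol is -1.

-1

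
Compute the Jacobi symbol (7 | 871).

Reciprocity: 7 ≡ 3 and 871 ≡ 3 (mod 4), so (7/871) = −(871/7).
Reduce top mod 7: now compute (3/7).
Reciprocity: 3 ≡ 3 and 7 ≡ 3 (mod 4), so (3/7) = −(7/3).
Reduce top mod 3: now compute (1/3).
Reached (1/3) = 1. Collecting the sign flips along the way, the symbol is +1.

1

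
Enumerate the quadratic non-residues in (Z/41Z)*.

3,6,7,11,12,13,14,15,17,19,22,24,26,27,28,29,30,34,35,38

Square k = 1,…,20 (k and 41−k give the same square):
1²=1, 2²=4, 3²=9, 4²=16, 5²=25, 6²=36, 7²≡8, 8²≡23, 9²≡40, 10²≡18, 11²≡39, 12²≡21, 13²≡5, 14²≡32, 15²≡20, 16²≡10, 17²≡2, 18²≡37, 19²≡33, 20²≡31 (mod 41).
The residues are {1, 2, 4, 5, 8, 9, 10, 16, 18, 20, 21, 23, 25, 31, 32, 33, 36, 37, 39, 40}; the non-residues are the remaining 20 nonzero classes.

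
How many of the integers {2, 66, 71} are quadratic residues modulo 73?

2

(2/73) = +1 → QR.
(66/73) = -1 → non-residue.
(71/73) = +1 → QR.
Total quadratic residues among the 3: 2.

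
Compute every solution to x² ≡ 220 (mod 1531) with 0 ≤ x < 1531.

625, 906

Since 1531 ≡ 3 (mod 4), a square root of 220 is 220^((1531+1)/4) = 220^383 mod 1531.
Repeated squaring: 220^2≡939, 220^4≡1396, 220^8≡1384, 220^16≡175, 220^32≡5, 220^64≡25, 220^128≡625, 220^256≡220 (mod 1531).
220^383 = 220^(256+64+32+16+8+4+2+1) ≡ 625 (mod 1531).
Check: 625² = 390625 ≡ 220 (mod 1531). The two roots are 625 and 906.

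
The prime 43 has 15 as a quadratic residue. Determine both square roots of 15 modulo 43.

Since 43 ≡ 3 (mod 4), a square root of 15 is 15^((43+1)/4) = 15^11 mod 43.
Repeated squaring: 15^2≡10, 15^4≡14, 15^8≡24 (mod 43).
15^11 = 15^(8+2+1) ≡ 31 (mod 43).
Check: 31² = 961 ≡ 15 (mod 43). The two roots are 12 and 31.

12, 31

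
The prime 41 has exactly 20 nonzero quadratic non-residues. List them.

3,6,7,11,12,13,14,15,17,19,22,24,26,27,28,29,30,34,35,38

Square k = 1,…,20 (k and 41−k give the same square):
1²=1, 2²=4, 3²=9, 4²=16, 5²=25, 6²=36, 7²≡8, 8²≡23, 9²≡40, 10²≡18, 11²≡39, 12²≡21, 13²≡5, 14²≡32, 15²≡20, 16²≡10, 17²≡2, 18²≡37, 19²≡33, 20²≡31 (mod 41).
The residues are {1, 2, 4, 5, 8, 9, 10, 16, 18, 20, 21, 23, 25, 31, 32, 33, 36, 37, 39, 40}; the non-residues are the remaining 20 nonzero classes.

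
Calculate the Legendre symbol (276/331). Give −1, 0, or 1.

1

Pull out 2^2: since 331 ≡ 3 (mod 8), (2/331) = -1, so (2/331)^2 = +1.
Reciprocity: 69 ≡ 1 and 331 ≡ 3 (mod 4), so (69/331) = +(331/69).
Reduce top mod 69: now compute (55/69).
Reciprocity: 55 ≡ 3 and 69 ≡ 1 (mod 4), so (55/69) = +(69/55).
Reduce top mod 55: now compute (14/55).
Pull out 2: since 55 ≡ 7 (mod 8), (2/55) = +1.
Reciprocity: 7 ≡ 3 and 55 ≡ 3 (mod 4), so (7/55) = −(55/7).
Reduce top mod 7: now compute (6/7).
Pull out 2: since 7 ≡ 7 (mod 8), (2/7) = +1.
Reciprocity: 3 ≡ 3 and 7 ≡ 3 (mod 4), so (3/7) = −(7/3).
Reduce top mod 3: now compute (1/3).
Reached (1/3) = 1. Collecting the sign flips along the way, the symbol is +1.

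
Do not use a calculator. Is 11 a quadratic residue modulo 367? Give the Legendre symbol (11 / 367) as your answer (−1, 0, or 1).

-1

Euler's criterion: (11/367) ≡ 11^183 (mod 367).
11^2 ≡ 121 (mod 367)
11^4 ≡ 328 (mod 367)
11^8 ≡ 53 (mod 367)
11^16 ≡ 240 (mod 367)
11^32 ≡ 348 (mod 367)
11^64 ≡ 361 (mod 367)
11^128 ≡ 36 (mod 367)
11^183 = 11^(128+32+16+4+2+1) ≡ 366 (mod 367).
Result is 366 ≡ −1, so (11/367) = −1.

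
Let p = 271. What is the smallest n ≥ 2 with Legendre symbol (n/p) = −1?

(2/271) = +1, so 2 is a residue.
(3/271) = −1, so 3 is the smallest positive non-residue mod 271.

3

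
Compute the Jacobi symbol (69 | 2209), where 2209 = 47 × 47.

1

Reciprocity: 69 ≡ 1 and 2209 ≡ 1 (mod 4), so (69/2209) = +(2209/69).
Reduce top mod 69: now compute (1/69).
Reached (1/69) = 1. Collecting the sign flips along the way, the symbol is +1.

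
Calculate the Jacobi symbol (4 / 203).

1

Pull out 2^2: since 203 ≡ 3 (mod 8), (2/203) = -1, so (2/203)^2 = +1.
Reached (1/203) = 1. Collecting the sign flips along the way, the symbol is +1.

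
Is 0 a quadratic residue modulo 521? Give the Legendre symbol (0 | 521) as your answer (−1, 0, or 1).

0

Top reduces to 0: gcd > 1, so the symbol is 0.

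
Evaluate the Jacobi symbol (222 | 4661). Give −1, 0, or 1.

1

Pull out 2: since 4661 ≡ 5 (mod 8), (2/4661) = -1.
Reciprocity: 111 ≡ 3 and 4661 ≡ 1 (mod 4), so (111/4661) = +(4661/111).
Reduce top mod 111: now compute (110/111).
Pull out 2: since 111 ≡ 7 (mod 8), (2/111) = +1.
Reciprocity: 55 ≡ 3 and 111 ≡ 3 (mod 4), so (55/111) = −(111/55).
Reduce top mod 55: now compute (1/55).
Reached (1/55) = 1. Collecting the sign flips along the way, the symbol is +1.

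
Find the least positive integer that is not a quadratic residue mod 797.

(2/797) = −1, so 2 is the smallest positive non-residue mod 797.

2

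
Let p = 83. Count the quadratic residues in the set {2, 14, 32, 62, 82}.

0

(2/83) = -1 → non-residue.
(14/83) = -1 → non-residue.
(32/83) = -1 → non-residue.
(62/83) = -1 → non-residue.
(82/83) = -1 → non-residue.
Total quadratic residues among the 5: 0.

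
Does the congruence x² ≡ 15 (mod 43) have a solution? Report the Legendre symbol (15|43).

Euler's criterion: (15/43) ≡ 15^21 (mod 43).
15^2 ≡ 10 (mod 43)
15^4 ≡ 14 (mod 43)
15^8 ≡ 24 (mod 43)
15^16 ≡ 17 (mod 43)
15^21 = 15^(16+4+1) ≡ 1 (mod 43).
Result is 1, so (15/43) = 1.

1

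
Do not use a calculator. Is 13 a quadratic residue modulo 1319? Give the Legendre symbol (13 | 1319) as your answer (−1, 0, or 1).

Reciprocity: 13 ≡ 1 and 1319 ≡ 3 (mod 4), so (13/1319) = +(1319/13).
Reduce top mod 13: now compute (6/13).
Pull out 2: since 13 ≡ 5 (mod 8), (2/13) = -1.
Reciprocity: 3 ≡ 3 and 13 ≡ 1 (mod 4), so (3/13) = +(13/3).
Reduce top mod 3: now compute (1/3).
Reached (1/3) = 1. Collecting the sign flips along the way, the symbol is -1.

-1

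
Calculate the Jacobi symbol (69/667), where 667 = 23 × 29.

Reciprocity: 69 ≡ 1 and 667 ≡ 3 (mod 4), so (69/667) = +(667/69).
Reduce top mod 69: now compute (46/69).
Pull out 2: since 69 ≡ 5 (mod 8), (2/69) = -1.
Reciprocity: 23 ≡ 3 and 69 ≡ 1 (mod 4), so (23/69) = +(69/23).
Reduce top mod 23: now compute (0/23).
Top reduces to 0: gcd > 1, so the symbol is 0.

0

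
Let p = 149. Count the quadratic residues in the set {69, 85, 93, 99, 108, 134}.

2

(69/149) = +1 → QR.
(85/149) = +1 → QR.
(93/149) = -1 → non-residue.
(99/149) = -1 → non-residue.
(108/149) = -1 → non-residue.
(134/149) = -1 → non-residue.
Total quadratic residues among the 6: 2.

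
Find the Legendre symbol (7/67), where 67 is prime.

Euler's criterion: (7/67) ≡ 7^33 (mod 67).
7^2 ≡ 49 (mod 67)
7^4 ≡ 56 (mod 67)
7^8 ≡ 54 (mod 67)
7^16 ≡ 35 (mod 67)
7^32 ≡ 19 (mod 67)
7^33 = 7^(32+1) ≡ 66 (mod 67).
Result is 66 ≡ −1, so (7/67) = −1.

-1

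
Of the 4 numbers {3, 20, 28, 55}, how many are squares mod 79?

2

(3/79) = -1 → non-residue.
(20/79) = +1 → QR.
(28/79) = -1 → non-residue.
(55/79) = +1 → QR.
Total quadratic residues among the 4: 2.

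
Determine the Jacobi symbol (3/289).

Reciprocity: 3 ≡ 3 and 289 ≡ 1 (mod 4), so (3/289) = +(289/3).
Reduce top mod 3: now compute (1/3).
Reached (1/3) = 1. Collecting the sign flips along the way, the symbol is +1.

1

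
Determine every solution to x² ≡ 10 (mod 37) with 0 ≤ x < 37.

37 ≡ 1 (mod 4), so we find a root by search.
Trying successive values, 11² = 121 ≡ 10 (mod 37). The other root is 37 − 11 = 26.

11, 26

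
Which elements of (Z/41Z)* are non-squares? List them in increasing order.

3,6,7,11,12,13,14,15,17,19,22,24,26,27,28,29,30,34,35,38

Square k = 1,…,20 (k and 41−k give the same square):
1²=1, 2²=4, 3²=9, 4²=16, 5²=25, 6²=36, 7²≡8, 8²≡23, 9²≡40, 10²≡18, 11²≡39, 12²≡21, 13²≡5, 14²≡32, 15²≡20, 16²≡10, 17²≡2, 18²≡37, 19²≡33, 20²≡31 (mod 41).
The residues are {1, 2, 4, 5, 8, 9, 10, 16, 18, 20, 21, 23, 25, 31, 32, 33, 36, 37, 39, 40}; the non-residues are the remaining 20 nonzero classes.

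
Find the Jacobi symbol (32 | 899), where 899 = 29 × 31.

-1

Pull out 2^5: since 899 ≡ 3 (mod 8), (2/899) = -1, so (2/899)^5 = -1.
Reached (1/899) = 1. Collecting the sign flips along the way, the symbol is -1.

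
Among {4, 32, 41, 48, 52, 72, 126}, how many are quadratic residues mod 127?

(4/127) = +1 → QR.
(32/127) = +1 → QR.
(41/127) = +1 → QR.
(48/127) = -1 → non-residue.
(52/127) = +1 → QR.
(72/127) = +1 → QR.
(126/127) = -1 → non-residue.
Total quadratic residues among the 7: 5.

5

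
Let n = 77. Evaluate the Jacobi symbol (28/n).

0

Pull out 2^2: since 77 ≡ 5 (mod 8), (2/77) = -1, so (2/77)^2 = +1.
Reciprocity: 7 ≡ 3 and 77 ≡ 1 (mod 4), so (7/77) = +(77/7).
Reduce top mod 7: now compute (0/7).
Top reduces to 0: gcd > 1, so the symbol is 0.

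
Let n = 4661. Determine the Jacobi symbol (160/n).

Pull out 2^5: since 4661 ≡ 5 (mod 8), (2/4661) = -1, so (2/4661)^5 = -1.
Reciprocity: 5 ≡ 1 and 4661 ≡ 1 (mod 4), so (5/4661) = +(4661/5).
Reduce top mod 5: now compute (1/5).
Reached (1/5) = 1. Collecting the sign flips along the way, the symbol is -1.

-1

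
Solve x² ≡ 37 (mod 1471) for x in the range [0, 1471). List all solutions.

133, 1338

Since 1471 ≡ 3 (mod 4), a square root of 37 is 37^((1471+1)/4) = 37^368 mod 1471.
Repeated squaring: 37^2≡1369, 37^4≡107, 37^8≡1152, 37^16≡262, 37^32≡978, 37^64≡334, 37^128≡1231, 37^256≡231 (mod 1471).
37^368 = 37^(256+64+32+16) ≡ 1338 (mod 1471).
Check: 1338² = 1790244 ≡ 37 (mod 1471). The two roots are 133 and 1338.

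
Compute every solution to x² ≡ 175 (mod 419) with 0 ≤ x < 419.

151, 268

Since 419 ≡ 3 (mod 4), a square root of 175 is 175^((419+1)/4) = 175^105 mod 419.
Repeated squaring: 175^2≡38, 175^4≡187, 175^8≡192, 175^16≡411, 175^32≡64, 175^64≡325 (mod 419).
175^105 = 175^(64+32+8+1) ≡ 151 (mod 419).
Check: 151² = 22801 ≡ 175 (mod 419). The two roots are 151 and 268.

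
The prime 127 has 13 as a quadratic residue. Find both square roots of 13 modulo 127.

Since 127 ≡ 3 (mod 4), a square root of 13 is 13^((127+1)/4) = 13^32 mod 127.
Repeated squaring: 13^2≡42, 13^4≡113, 13^8≡69, 13^16≡62, 13^32≡34 (mod 127).
13^32 = 13^(32) ≡ 34 (mod 127).
Check: 34² = 1156 ≡ 13 (mod 127). The two roots are 34 and 93.

34, 93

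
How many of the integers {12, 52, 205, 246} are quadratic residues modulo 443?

(12/443) = +1 → QR.
(52/443) = +1 → QR.
(205/443) = -1 → non-residue.
(246/443) = -1 → non-residue.
Total quadratic residues among the 4: 2.

2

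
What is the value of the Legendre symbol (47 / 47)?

0

First reduce: 47 ≡ 0 (mod 47).
Top reduces to 0: gcd > 1, so the symbol is 0.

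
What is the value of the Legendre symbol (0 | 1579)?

0

Top reduces to 0: gcd > 1, so the symbol is 0.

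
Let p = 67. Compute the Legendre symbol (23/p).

1

Reciprocity: 23 ≡ 3 and 67 ≡ 3 (mod 4), so (23/67) = −(67/23).
Reduce top mod 23: now compute (21/23).
Reciprocity: 21 ≡ 1 and 23 ≡ 3 (mod 4), so (21/23) = +(23/21).
Reduce top mod 21: now compute (2/21).
Pull out 2: since 21 ≡ 5 (mod 8), (2/21) = -1.
Reached (1/21) = 1. Collecting the sign flips along the way, the symbol is +1.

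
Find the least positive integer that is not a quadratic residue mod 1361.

3

(2/1361) = +1, so 2 is a residue.
(3/1361) = −1, so 3 is the smallest positive non-residue mod 1361.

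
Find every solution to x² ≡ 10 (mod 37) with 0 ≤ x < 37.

11, 26

37 ≡ 1 (mod 4), so we find a root by search.
Trying successive values, 11² = 121 ≡ 10 (mod 37). The other root is 37 − 11 = 26.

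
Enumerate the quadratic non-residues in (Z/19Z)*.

Square k = 1,…,9 (k and 19−k give the same square):
1²=1, 2²=4, 3²=9, 4²=16, 5²≡6, 6²≡17, 7²≡11, 8²≡7, 9²≡5 (mod 19).
The residues are {1, 4, 5, 6, 7, 9, 11, 16, 17}; the non-residues are the remaining 9 nonzero classes.

2,3,8,10,12,13,14,15,18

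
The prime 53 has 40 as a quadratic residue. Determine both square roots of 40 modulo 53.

53 ≡ 1 (mod 4), so we find a root by search.
Trying successive values, 26² = 676 ≡ 40 (mod 53). The other root is 53 − 26 = 27.

26, 27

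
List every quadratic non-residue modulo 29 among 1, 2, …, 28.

Square k = 1,…,14 (k and 29−k give the same square):
1²=1, 2²=4, 3²=9, 4²=16, 5²=25, 6²≡7, 7²≡20, 8²≡6, 9²≡23, 10²≡13, 11²≡5, 12²≡28, 13²≡24, 14²≡22 (mod 29).
The residues are {1, 4, 5, 6, 7, 9, 13, 16, 20, 22, 23, 24, 25, 28}; the non-residues are the remaining 14 nonzero classes.

2,3,8,10,11,12,14,15,17,18,19,21,26,27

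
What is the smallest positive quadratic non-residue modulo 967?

(2/967) = +1, so 2 is a residue.
(3/967) = −1, so 3 is the smallest positive non-residue mod 967.

3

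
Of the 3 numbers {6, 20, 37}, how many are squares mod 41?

(6/41) = -1 → non-residue.
(20/41) = +1 → QR.
(37/41) = +1 → QR.
Total quadratic residues among the 3: 2.

2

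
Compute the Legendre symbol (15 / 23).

-1

Euler's criterion: (15/23) ≡ 15^11 (mod 23).
15^2 ≡ 18 (mod 23)
15^4 ≡ 2 (mod 23)
15^8 ≡ 4 (mod 23)
15^11 = 15^(8+2+1) ≡ 22 (mod 23).
Result is 22 ≡ −1, so (15/23) = −1.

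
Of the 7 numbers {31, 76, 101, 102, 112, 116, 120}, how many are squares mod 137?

4

(31/137) = -1 → non-residue.
(76/137) = +1 → QR.
(101/137) = +1 → QR.
(102/137) = -1 → non-residue.
(112/137) = +1 → QR.
(116/137) = -1 → non-residue.
(120/137) = +1 → QR.
Total quadratic residues among the 7: 4.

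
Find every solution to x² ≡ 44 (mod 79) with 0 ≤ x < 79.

Since 79 ≡ 3 (mod 4), a square root of 44 is 44^((79+1)/4) = 44^20 mod 79.
Repeated squaring: 44^2≡40, 44^4≡20, 44^8≡5, 44^16≡25 (mod 79).
44^20 = 44^(16+4) ≡ 26 (mod 79).
Check: 26² = 676 ≡ 44 (mod 79). The two roots are 26 and 53.

26, 53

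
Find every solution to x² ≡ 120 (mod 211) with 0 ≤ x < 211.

72, 139

Since 211 ≡ 3 (mod 4), a square root of 120 is 120^((211+1)/4) = 120^53 mod 211.
Repeated squaring: 120^2≡52, 120^4≡172, 120^8≡44, 120^16≡37, 120^32≡103 (mod 211).
120^53 = 120^(32+16+4+1) ≡ 139 (mod 211).
Check: 139² = 19321 ≡ 120 (mod 211). The two roots are 72 and 139.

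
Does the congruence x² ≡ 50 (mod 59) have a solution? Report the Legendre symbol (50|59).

-1

Euler's criterion: (50/59) ≡ 50^29 (mod 59).
50^2 ≡ 22 (mod 59)
50^4 ≡ 12 (mod 59)
50^8 ≡ 26 (mod 59)
50^16 ≡ 27 (mod 59)
50^29 = 50^(16+8+4+1) ≡ 58 (mod 59).
Result is 58 ≡ −1, so (50/59) = −1.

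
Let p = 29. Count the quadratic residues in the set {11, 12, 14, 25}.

(11/29) = -1 → non-residue.
(12/29) = -1 → non-residue.
(14/29) = -1 → non-residue.
(25/29) = +1 → QR.
Total quadratic residues among the 4: 1.

1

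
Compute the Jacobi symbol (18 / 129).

Pull out 2: since 129 ≡ 1 (mod 8), (2/129) = +1.
Reciprocity: 9 ≡ 1 and 129 ≡ 1 (mod 4), so (9/129) = +(129/9).
Reduce top mod 9: now compute (3/9).
Reciprocity: 3 ≡ 3 and 9 ≡ 1 (mod 4), so (3/9) = +(9/3).
Reduce top mod 3: now compute (0/3).
Top reduces to 0: gcd > 1, so the symbol is 0.

0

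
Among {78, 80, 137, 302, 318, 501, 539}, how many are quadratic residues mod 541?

(78/541) = +1 → QR.
(80/541) = +1 → QR.
(137/541) = +1 → QR.
(302/541) = -1 → non-residue.
(318/541) = -1 → non-residue.
(501/541) = -1 → non-residue.
(539/541) = -1 → non-residue.
Total quadratic residues among the 7: 3.

3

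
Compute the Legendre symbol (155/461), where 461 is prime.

Reciprocity: 155 ≡ 3 and 461 ≡ 1 (mod 4), so (155/461) = +(461/155).
Reduce top mod 155: now compute (151/155).
Reciprocity: 151 ≡ 3 and 155 ≡ 3 (mod 4), so (151/155) = −(155/151).
Reduce top mod 151: now compute (4/151).
Pull out 2^2: since 151 ≡ 7 (mod 8), (2/151) = +1, so (2/151)^2 = +1.
Reached (1/151) = 1. Collecting the sign flips along the way, the symbol is -1.

-1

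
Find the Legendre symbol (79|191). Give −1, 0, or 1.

1

Euler's criterion: (79/191) ≡ 79^95 (mod 191).
79^2 ≡ 129 (mod 191)
79^4 ≡ 24 (mod 191)
79^8 ≡ 3 (mod 191)
79^16 ≡ 9 (mod 191)
79^32 ≡ 81 (mod 191)
79^64 ≡ 67 (mod 191)
79^95 = 79^(64+16+8+4+2+1) ≡ 1 (mod 191).
Result is 1, so (79/191) = 1.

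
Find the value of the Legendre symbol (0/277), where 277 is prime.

0

Top reduces to 0: gcd > 1, so the symbol is 0.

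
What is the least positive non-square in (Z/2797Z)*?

(2/2797) = −1, so 2 is the smallest positive non-residue mod 2797.

2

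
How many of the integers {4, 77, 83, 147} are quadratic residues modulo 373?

(4/373) = +1 → QR.
(77/373) = -1 → non-residue.
(83/373) = +1 → QR.
(147/373) = +1 → QR.
Total quadratic residues among the 4: 3.

3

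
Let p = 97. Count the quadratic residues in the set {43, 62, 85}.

(43/97) = +1 → QR.
(62/97) = +1 → QR.
(85/97) = +1 → QR.
Total quadratic residues among the 3: 3.

3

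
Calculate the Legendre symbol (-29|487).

First reduce: -29 ≡ 458 (mod 487).
Pull out 2: since 487 ≡ 7 (mod 8), (2/487) = +1.
Reciprocity: 229 ≡ 1 and 487 ≡ 3 (mod 4), so (229/487) = +(487/229).
Reduce top mod 229: now compute (29/229).
Reciprocity: 29 ≡ 1 and 229 ≡ 1 (mod 4), so (29/229) = +(229/29).
Reduce top mod 29: now compute (26/29).
Pull out 2: since 29 ≡ 5 (mod 8), (2/29) = -1.
Reciprocity: 13 ≡ 1 and 29 ≡ 1 (mod 4), so (13/29) = +(29/13).
Reduce top mod 13: now compute (3/13).
Reciprocity: 3 ≡ 3 and 13 ≡ 1 (mod 4), so (3/13) = +(13/3).
Reduce top mod 3: now compute (1/3).
Reached (1/3) = 1. Collecting the sign flips along the way, the symbol is -1.

-1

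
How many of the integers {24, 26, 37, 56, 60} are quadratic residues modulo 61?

(24/61) = -1 → non-residue.
(26/61) = -1 → non-residue.
(37/61) = -1 → non-residue.
(56/61) = +1 → QR.
(60/61) = +1 → QR.
Total quadratic residues among the 5: 2.

2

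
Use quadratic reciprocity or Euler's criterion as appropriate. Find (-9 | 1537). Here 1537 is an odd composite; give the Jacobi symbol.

1

First reduce: -9 ≡ 1528 (mod 1537).
Pull out 2^3: since 1537 ≡ 1 (mod 8), (2/1537) = +1, so (2/1537)^3 = +1.
Reciprocity: 191 ≡ 3 and 1537 ≡ 1 (mod 4), so (191/1537) = +(1537/191).
Reduce top mod 191: now compute (9/191).
Reciprocity: 9 ≡ 1 and 191 ≡ 3 (mod 4), so (9/191) = +(191/9).
Reduce top mod 9: now compute (2/9).
Pull out 2: since 9 ≡ 1 (mod 8), (2/9) = +1.
Reached (1/9) = 1. Collecting the sign flips along the way, the symbol is +1.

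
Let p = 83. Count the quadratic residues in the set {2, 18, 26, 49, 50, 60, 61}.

3

(2/83) = -1 → non-residue.
(18/83) = -1 → non-residue.
(26/83) = +1 → QR.
(49/83) = +1 → QR.
(50/83) = -1 → non-residue.
(60/83) = -1 → non-residue.
(61/83) = +1 → QR.
Total quadratic residues among the 7: 3.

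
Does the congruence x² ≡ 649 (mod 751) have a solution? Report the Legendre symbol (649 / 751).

Euler's criterion: (649/751) ≡ 649^375 (mod 751).
649^2 ≡ 641 (mod 751)
649^4 ≡ 84 (mod 751)
649^8 ≡ 297 (mod 751)
649^16 ≡ 342 (mod 751)
649^32 ≡ 559 (mod 751)
649^64 ≡ 65 (mod 751)
649^128 ≡ 470 (mod 751)
649^256 ≡ 106 (mod 751)
649^375 = 649^(256+64+32+16+4+2+1) ≡ 750 (mod 751).
Result is 750 ≡ −1, so (649/751) = −1.

-1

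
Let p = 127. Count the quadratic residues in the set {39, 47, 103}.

2

(39/127) = -1 → non-residue.
(47/127) = +1 → QR.
(103/127) = +1 → QR.
Total quadratic residues among the 3: 2.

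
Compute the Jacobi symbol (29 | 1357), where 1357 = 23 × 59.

1

Reciprocity: 29 ≡ 1 and 1357 ≡ 1 (mod 4), so (29/1357) = +(1357/29).
Reduce top mod 29: now compute (23/29).
Reciprocity: 23 ≡ 3 and 29 ≡ 1 (mod 4), so (23/29) = +(29/23).
Reduce top mod 23: now compute (6/23).
Pull out 2: since 23 ≡ 7 (mod 8), (2/23) = +1.
Reciprocity: 3 ≡ 3 and 23 ≡ 3 (mod 4), so (3/23) = −(23/3).
Reduce top mod 3: now compute (2/3).
Pull out 2: since 3 ≡ 3 (mod 8), (2/3) = -1.
Reached (1/3) = 1. Collecting the sign flips along the way, the symbol is +1.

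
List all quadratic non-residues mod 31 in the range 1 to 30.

Square k = 1,…,15 (k and 31−k give the same square):
1²=1, 2²=4, 3²=9, 4²=16, 5²=25, 6²≡5, 7²≡18, 8²≡2, 9²≡19, 10²≡7, 11²≡28, 12²≡20, 13²≡14, 14²≡10, 15²≡8 (mod 31).
The residues are {1, 2, 4, 5, 7, 8, 9, 10, 14, 16, 18, 19, 20, 25, 28}; the non-residues are the remaining 15 nonzero classes.

3,6,11,12,13,15,17,21,22,23,24,26,27,29,30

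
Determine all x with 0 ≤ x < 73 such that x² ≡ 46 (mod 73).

22, 51

73 ≡ 1 (mod 4), so we find a root by search.
Trying successive values, 22² = 484 ≡ 46 (mod 73). The other root is 73 − 22 = 51.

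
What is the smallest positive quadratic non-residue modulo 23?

5

(2/23) = +1, so 2 is a residue.
(3/23) = +1, so 3 is a residue.
(4/23) = +1, so 4 is a residue.
(5/23) = −1, so 5 is the smallest positive non-residue mod 23.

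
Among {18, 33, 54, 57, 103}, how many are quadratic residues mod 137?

2

(18/137) = +1 → QR.
(33/137) = -1 → non-residue.
(54/137) = -1 → non-residue.
(57/137) = -1 → non-residue.
(103/137) = +1 → QR.
Total quadratic residues among the 5: 2.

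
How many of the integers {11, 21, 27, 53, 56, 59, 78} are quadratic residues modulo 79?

2

(11/79) = +1 → QR.
(21/79) = +1 → QR.
(27/79) = -1 → non-residue.
(53/79) = -1 → non-residue.
(56/79) = -1 → non-residue.
(59/79) = -1 → non-residue.
(78/79) = -1 → non-residue.
Total quadratic residues among the 7: 2.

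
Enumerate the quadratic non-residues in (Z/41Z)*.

Square k = 1,…,20 (k and 41−k give the same square):
1²=1, 2²=4, 3²=9, 4²=16, 5²=25, 6²=36, 7²≡8, 8²≡23, 9²≡40, 10²≡18, 11²≡39, 12²≡21, 13²≡5, 14²≡32, 15²≡20, 16²≡10, 17²≡2, 18²≡37, 19²≡33, 20²≡31 (mod 41).
The residues are {1, 2, 4, 5, 8, 9, 10, 16, 18, 20, 21, 23, 25, 31, 32, 33, 36, 37, 39, 40}; the non-residues are the remaining 20 nonzero classes.

3, 6, 7, 11, 12, 13, 14, 15, 17, 19, 22, 24, 26, 27, 28, 29, 30, 34, 35, 38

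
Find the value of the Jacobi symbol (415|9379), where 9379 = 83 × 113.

Reciprocity: 415 ≡ 3 and 9379 ≡ 3 (mod 4), so (415/9379) = −(9379/415).
Reduce top mod 415: now compute (249/415).
Reciprocity: 249 ≡ 1 and 415 ≡ 3 (mod 4), so (249/415) = +(415/249).
Reduce top mod 249: now compute (166/249).
Pull out 2: since 249 ≡ 1 (mod 8), (2/249) = +1.
Reciprocity: 83 ≡ 3 and 249 ≡ 1 (mod 4), so (83/249) = +(249/83).
Reduce top mod 83: now compute (0/83).
Top reduces to 0: gcd > 1, so the symbol is 0.

0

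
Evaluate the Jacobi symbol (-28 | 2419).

First reduce: -28 ≡ 2391 (mod 2419).
Reciprocity: 2391 ≡ 3 and 2419 ≡ 3 (mod 4), so (2391/2419) = −(2419/2391).
Reduce top mod 2391: now compute (28/2391).
Pull out 2^2: since 2391 ≡ 7 (mod 8), (2/2391) = +1, so (2/2391)^2 = +1.
Reciprocity: 7 ≡ 3 and 2391 ≡ 3 (mod 4), so (7/2391) = −(2391/7).
Reduce top mod 7: now compute (4/7).
Pull out 2^2: since 7 ≡ 7 (mod 8), (2/7) = +1, so (2/7)^2 = +1.
Reached (1/7) = 1. Collecting the sign flips along the way, the symbol is +1.

1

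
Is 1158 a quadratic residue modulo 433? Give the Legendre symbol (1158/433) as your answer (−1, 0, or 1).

Euler's criterion: (1158/433) ≡ 292^216 (mod 433).
292^2 ≡ 396 (mod 433)
292^4 ≡ 70 (mod 433)
292^8 ≡ 137 (mod 433)
292^16 ≡ 150 (mod 433)
292^32 ≡ 417 (mod 433)
292^64 ≡ 256 (mod 433)
292^128 ≡ 153 (mod 433)
292^216 = 292^(128+64+16+8) ≡ 432 (mod 433).
Result is 432 ≡ −1, so (1158/433) = −1.

-1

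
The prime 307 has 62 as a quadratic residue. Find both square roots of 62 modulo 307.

Since 307 ≡ 3 (mod 4), a square root of 62 is 62^((307+1)/4) = 62^77 mod 307.
Repeated squaring: 62^2≡160, 62^4≡119, 62^8≡39, 62^16≡293, 62^32≡196, 62^64≡41 (mod 307).
62^77 = 62^(64+8+4+1) ≡ 26 (mod 307).
Check: 26² = 676 ≡ 62 (mod 307). The two roots are 26 and 281.

26, 281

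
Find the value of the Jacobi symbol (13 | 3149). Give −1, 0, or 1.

1

Reciprocity: 13 ≡ 1 and 3149 ≡ 1 (mod 4), so (13/3149) = +(3149/13).
Reduce top mod 13: now compute (3/13).
Reciprocity: 3 ≡ 3 and 13 ≡ 1 (mod 4), so (3/13) = +(13/3).
Reduce top mod 3: now compute (1/3).
Reached (1/3) = 1. Collecting the sign flips along the way, the symbol is +1.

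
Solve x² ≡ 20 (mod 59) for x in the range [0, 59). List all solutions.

16, 43

Since 59 ≡ 3 (mod 4), a square root of 20 is 20^((59+1)/4) = 20^15 mod 59.
Repeated squaring: 20^2≡46, 20^4≡51, 20^8≡5 (mod 59).
20^15 = 20^(8+4+2+1) ≡ 16 (mod 59).
Check: 16² = 256 ≡ 20 (mod 59). The two roots are 16 and 43.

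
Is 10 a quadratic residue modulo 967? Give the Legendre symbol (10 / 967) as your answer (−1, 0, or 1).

-1

Pull out 2: since 967 ≡ 7 (mod 8), (2/967) = +1.
Reciprocity: 5 ≡ 1 and 967 ≡ 3 (mod 4), so (5/967) = +(967/5).
Reduce top mod 5: now compute (2/5).
Pull out 2: since 5 ≡ 5 (mod 8), (2/5) = -1.
Reached (1/5) = 1. Collecting the sign flips along the way, the symbol is -1.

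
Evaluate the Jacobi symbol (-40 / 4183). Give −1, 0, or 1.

1

First reduce: -40 ≡ 4143 (mod 4183).
Reciprocity: 4143 ≡ 3 and 4183 ≡ 3 (mod 4), so (4143/4183) = −(4183/4143).
Reduce top mod 4143: now compute (40/4143).
Pull out 2^3: since 4143 ≡ 7 (mod 8), (2/4143) = +1, so (2/4143)^3 = +1.
Reciprocity: 5 ≡ 1 and 4143 ≡ 3 (mod 4), so (5/4143) = +(4143/5).
Reduce top mod 5: now compute (3/5).
Reciprocity: 3 ≡ 3 and 5 ≡ 1 (mod 4), so (3/5) = +(5/3).
Reduce top mod 3: now compute (2/3).
Pull out 2: since 3 ≡ 3 (mod 8), (2/3) = -1.
Reached (1/3) = 1. Collecting the sign flips along the way, the symbol is +1.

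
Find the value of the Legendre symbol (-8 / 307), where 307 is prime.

1

First reduce: -8 ≡ 299 (mod 307).
Reciprocity: 299 ≡ 3 and 307 ≡ 3 (mod 4), so (299/307) = −(307/299).
Reduce top mod 299: now compute (8/299).
Pull out 2^3: since 299 ≡ 3 (mod 8), (2/299) = -1, so (2/299)^3 = -1.
Reached (1/299) = 1. Collecting the sign flips along the way, the symbol is +1.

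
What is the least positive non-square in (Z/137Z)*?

(2/137) = +1, so 2 is a residue.
(3/137) = −1, so 3 is the smallest positive non-residue mod 137.

3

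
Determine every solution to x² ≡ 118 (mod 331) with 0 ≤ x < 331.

117, 214

Since 331 ≡ 3 (mod 4), a square root of 118 is 118^((331+1)/4) = 118^83 mod 331.
Repeated squaring: 118^2≡22, 118^4≡153, 118^8≡239, 118^16≡189, 118^32≡304, 118^64≡67 (mod 331).
118^83 = 118^(64+16+2+1) ≡ 214 (mod 331).
Check: 214² = 45796 ≡ 118 (mod 331). The two roots are 117 and 214.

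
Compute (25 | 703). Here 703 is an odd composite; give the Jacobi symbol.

1

Reciprocity: 25 ≡ 1 and 703 ≡ 3 (mod 4), so (25/703) = +(703/25).
Reduce top mod 25: now compute (3/25).
Reciprocity: 3 ≡ 3 and 25 ≡ 1 (mod 4), so (3/25) = +(25/3).
Reduce top mod 3: now compute (1/3).
Reached (1/3) = 1. Collecting the sign flips along the way, the symbol is +1.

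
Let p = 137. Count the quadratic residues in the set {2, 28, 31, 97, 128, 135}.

4

(2/137) = +1 → QR.
(28/137) = +1 → QR.
(31/137) = -1 → non-residue.
(97/137) = -1 → non-residue.
(128/137) = +1 → QR.
(135/137) = +1 → QR.
Total quadratic residues among the 6: 4.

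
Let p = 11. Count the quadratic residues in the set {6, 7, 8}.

0

(6/11) = -1 → non-residue.
(7/11) = -1 → non-residue.
(8/11) = -1 → non-residue.
Total quadratic residues among the 3: 0.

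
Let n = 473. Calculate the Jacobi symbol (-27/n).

First reduce: -27 ≡ 446 (mod 473).
Pull out 2: since 473 ≡ 1 (mod 8), (2/473) = +1.
Reciprocity: 223 ≡ 3 and 473 ≡ 1 (mod 4), so (223/473) = +(473/223).
Reduce top mod 223: now compute (27/223).
Reciprocity: 27 ≡ 3 and 223 ≡ 3 (mod 4), so (27/223) = −(223/27).
Reduce top mod 27: now compute (7/27).
Reciprocity: 7 ≡ 3 and 27 ≡ 3 (mod 4), so (7/27) = −(27/7).
Reduce top mod 7: now compute (6/7).
Pull out 2: since 7 ≡ 7 (mod 8), (2/7) = +1.
Reciprocity: 3 ≡ 3 and 7 ≡ 3 (mod 4), so (3/7) = −(7/3).
Reduce top mod 3: now compute (1/3).
Reached (1/3) = 1. Collecting the sign flips along the way, the symbol is -1.

-1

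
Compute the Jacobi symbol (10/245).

0

Pull out 2: since 245 ≡ 5 (mod 8), (2/245) = -1.
Reciprocity: 5 ≡ 1 and 245 ≡ 1 (mod 4), so (5/245) = +(245/5).
Reduce top mod 5: now compute (0/5).
Top reduces to 0: gcd > 1, so the symbol is 0.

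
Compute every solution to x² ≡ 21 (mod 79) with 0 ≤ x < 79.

10, 69

Since 79 ≡ 3 (mod 4), a square root of 21 is 21^((79+1)/4) = 21^20 mod 79.
Repeated squaring: 21^2≡46, 21^4≡62, 21^8≡52, 21^16≡18 (mod 79).
21^20 = 21^(16+4) ≡ 10 (mod 79).
Check: 10² = 100 ≡ 21 (mod 79). The two roots are 10 and 69.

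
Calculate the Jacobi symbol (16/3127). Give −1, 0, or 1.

Pull out 2^4: since 3127 ≡ 7 (mod 8), (2/3127) = +1, so (2/3127)^4 = +1.
Reached (1/3127) = 1. Collecting the sign flips along the way, the symbol is +1.

1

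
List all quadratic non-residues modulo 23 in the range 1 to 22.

5 7 10 11 14 15 17 19 20 21 22

Square k = 1,…,11 (k and 23−k give the same square):
1²=1, 2²=4, 3²=9, 4²=16, 5²≡2, 6²≡13, 7²≡3, 8²≡18, 9²≡12, 10²≡8, 11²≡6 (mod 23).
The residues are {1, 2, 3, 4, 6, 8, 9, 12, 13, 16, 18}; the non-residues are the remaining 11 nonzero classes.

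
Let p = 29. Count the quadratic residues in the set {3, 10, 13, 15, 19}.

1

(3/29) = -1 → non-residue.
(10/29) = -1 → non-residue.
(13/29) = +1 → QR.
(15/29) = -1 → non-residue.
(19/29) = -1 → non-residue.
Total quadratic residues among the 5: 1.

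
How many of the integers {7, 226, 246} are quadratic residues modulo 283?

2

(7/283) = +1 → QR.
(226/283) = -1 → non-residue.
(246/283) = +1 → QR.
Total quadratic residues among the 3: 2.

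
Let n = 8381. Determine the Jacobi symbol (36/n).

Pull out 2^2: since 8381 ≡ 5 (mod 8), (2/8381) = -1, so (2/8381)^2 = +1.
Reciprocity: 9 ≡ 1 and 8381 ≡ 1 (mod 4), so (9/8381) = +(8381/9).
Reduce top mod 9: now compute (2/9).
Pull out 2: since 9 ≡ 1 (mod 8), (2/9) = +1.
Reached (1/9) = 1. Collecting the sign flips along the way, the symbol is +1.

1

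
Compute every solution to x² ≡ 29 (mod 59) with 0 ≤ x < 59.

Since 59 ≡ 3 (mod 4), a square root of 29 is 29^((59+1)/4) = 29^15 mod 59.
Repeated squaring: 29^2≡15, 29^4≡48, 29^8≡3 (mod 59).
29^15 = 29^(8+4+2+1) ≡ 41 (mod 59).
Check: 41² = 1681 ≡ 29 (mod 59). The two roots are 18 and 41.

18, 41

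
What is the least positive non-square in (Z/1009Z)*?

(2/1009) = +1, so 2 is a residue.
(3/1009) = +1, so 3 is a residue.
(4/1009) = +1, so 4 is a residue.
(5/1009) = +1, so 5 is a residue.
(6/1009) = +1, so 6 is a residue.
(7/1009) = +1, so 7 is a residue.
(8/1009) = +1, so 8 is a residue.
(9/1009) = +1, so 9 is a residue.
(10/1009) = +1, so 10 is a residue.
(11/1009) = −1, so 11 is the smallest positive non-residue mod 1009.

11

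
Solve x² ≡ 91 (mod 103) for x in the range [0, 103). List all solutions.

20, 83

Since 103 ≡ 3 (mod 4), a square root of 91 is 91^((103+1)/4) = 91^26 mod 103.
Repeated squaring: 91^2≡41, 91^4≡33, 91^8≡59, 91^16≡82 (mod 103).
91^26 = 91^(16+8+2) ≡ 83 (mod 103).
Check: 83² = 6889 ≡ 91 (mod 103). The two roots are 20 and 83.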